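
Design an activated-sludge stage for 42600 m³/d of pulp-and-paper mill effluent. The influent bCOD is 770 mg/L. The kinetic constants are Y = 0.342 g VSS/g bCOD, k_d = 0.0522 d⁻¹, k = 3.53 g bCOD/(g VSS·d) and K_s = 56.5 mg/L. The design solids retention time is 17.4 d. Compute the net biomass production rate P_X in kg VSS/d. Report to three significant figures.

For a completely mixed reactor with recycle the Lawrence–McCarty relation gives S = K_s·(1 + k_d·θ_c) / [θ_c·(Y·k − k_d) − 1] = 56.5 × (1 + 0.0522 × 17.4) / [17.4 × (0.342 × 3.53 − 0.0522) − 1] = 107.8 / 19.10 = 5.645 mg/L.
Observed yield with endogenous decay: Y_obs = Y / (1 + k_d·θ_c) = 0.342 / (1 + 0.0522 × 17.4) = 0.342 / 1.908 = 0.1792 g VSS/g bCOD.
Mass of bCOD removed per day: Q(S₀ − S) = 42600 × 764.4 g/m³ = 32561 kg/d.
P_X = Y_obs · Q(S₀ − S) = 0.1792 × 32561 = 5836 kg VSS/d.

P_X ≈ 5840 kg VSS/d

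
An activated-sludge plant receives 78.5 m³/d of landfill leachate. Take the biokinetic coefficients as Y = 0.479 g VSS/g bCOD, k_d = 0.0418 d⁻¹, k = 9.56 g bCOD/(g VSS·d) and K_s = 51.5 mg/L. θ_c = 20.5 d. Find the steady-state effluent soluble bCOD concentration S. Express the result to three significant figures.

From the Monod/SRT balance for a CMAS, S = K_s·(1+k_d θ_c)/[θ_c·(Y k − k_d) − 1] = 51.5 × (1 + 0.0418 × 20.5) / [20.5 × (0.479 × 9.56 − 0.0418) − 1] = 95.63 / 92.02 = 1.039 mg/L.

S ≈ 1.04 mg/L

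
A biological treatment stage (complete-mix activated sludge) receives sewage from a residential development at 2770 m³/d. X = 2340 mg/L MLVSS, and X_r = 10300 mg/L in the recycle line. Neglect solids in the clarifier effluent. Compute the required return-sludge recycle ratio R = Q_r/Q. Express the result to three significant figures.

R ≈ 0.294

Solids balance on the clarifier gives (1+R)X = R·X_r, so R = X/(X_r − X) = 2340 / (10300 − 2340) = 0.2940.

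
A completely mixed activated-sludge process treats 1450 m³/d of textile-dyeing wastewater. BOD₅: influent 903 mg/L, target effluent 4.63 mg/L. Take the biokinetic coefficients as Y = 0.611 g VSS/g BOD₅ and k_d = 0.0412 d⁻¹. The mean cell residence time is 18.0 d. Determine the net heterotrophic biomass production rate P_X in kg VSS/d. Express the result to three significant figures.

P_X ≈ 457 kg VSS/d

The observed yield is Y_obs = Y/(1 + k_d·θ_c) = 0.611 / (1 + 0.0412 × 18.0) = 0.611 / 1.742 = 0.3508 g VSS per g BOD₅ removed.
ΔS = 903 − 4.63 = 898.4 mg/L, so the substrate removal rate is 1450 × 898.4/1000 = 1303 kg BOD₅/d.
So the net sludge growth is P_X = 0.3508 × 1303 = 457.0 kg VSS/d.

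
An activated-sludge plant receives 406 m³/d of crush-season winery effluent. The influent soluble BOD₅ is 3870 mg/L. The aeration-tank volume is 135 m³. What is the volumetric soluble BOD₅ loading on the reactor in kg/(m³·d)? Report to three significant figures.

Volumetric loading L_v = Q·S₀ / V = 406 × 3870 g/m³ / 135.0 m³ = 11639 g/(m³·d) = 11.64 kg soluble BOD₅/(m³·d).

L_v ≈ 11.6 kg soluble BOD₅/(m³·d)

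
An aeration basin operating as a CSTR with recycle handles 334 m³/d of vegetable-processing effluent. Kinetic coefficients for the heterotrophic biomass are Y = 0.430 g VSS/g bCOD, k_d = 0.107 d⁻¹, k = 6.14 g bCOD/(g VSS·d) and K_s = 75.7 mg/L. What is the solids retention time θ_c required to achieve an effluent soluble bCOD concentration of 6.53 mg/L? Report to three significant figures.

Specific growth rate at S = 6.53 mg/L: μ = YkS/(K_s+S) = 0.430·6.14·6.53/(75.7+6.53) = 0.2097 d⁻¹.
1/θ_c = 0.2097 − 0.107 = 0.1027 d⁻¹, so θ_c = 9.741 d.

θ_c ≈ 9.74 d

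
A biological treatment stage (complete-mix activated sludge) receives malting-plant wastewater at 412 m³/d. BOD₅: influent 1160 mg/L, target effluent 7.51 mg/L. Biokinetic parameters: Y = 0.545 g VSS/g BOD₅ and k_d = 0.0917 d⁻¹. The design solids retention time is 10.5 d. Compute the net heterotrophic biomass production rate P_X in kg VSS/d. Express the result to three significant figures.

Correct the yield for decay: Y_obs = Y/(1 + k_d θ_c) = 0.545 / (1 + 0.0917 × 10.5) = 0.545 / 1.963 = 0.2777.
ΔS = 1160 − 7.51 = 1152 mg/L, so the substrate removal rate is 412 × 1152/1000 = 474.8 kg BOD₅/d.
P_X = Y_obs · Q(S₀ − S) = 0.2777 × 474.8 = 131.8 kg VSS/d.

P_X ≈ 132 kg VSS/d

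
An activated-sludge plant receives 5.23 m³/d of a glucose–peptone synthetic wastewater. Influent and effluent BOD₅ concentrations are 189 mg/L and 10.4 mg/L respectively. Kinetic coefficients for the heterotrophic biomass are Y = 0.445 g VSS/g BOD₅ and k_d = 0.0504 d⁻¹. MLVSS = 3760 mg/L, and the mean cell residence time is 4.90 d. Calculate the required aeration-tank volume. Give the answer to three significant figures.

Steady-state biomass mass balance: V·X·(1 + k_d·θ_c) = Y·Q·(S₀ − S)·θ_c, so V = 0.445 × 5.23 × (189 − 10.4) × 4.90 / [3760 × (1 + 0.0504 × 4.90)] = 2.04×10^3 / 4689 = 0.4344 m³.

V ≈ 0.434 m³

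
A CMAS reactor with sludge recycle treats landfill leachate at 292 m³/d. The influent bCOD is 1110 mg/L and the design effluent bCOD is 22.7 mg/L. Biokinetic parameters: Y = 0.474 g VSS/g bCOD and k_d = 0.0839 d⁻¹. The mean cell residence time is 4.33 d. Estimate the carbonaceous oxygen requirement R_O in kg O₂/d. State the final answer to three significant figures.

Observed yield with endogenous decay: Y_obs = Y / (1 + k_d·θ_c) = 0.474 / (1 + 0.0839 × 4.33) = 0.474 / 1.363 = 0.3477 g VSS/g bCOD.
Q·(S₀ − S) = 292 × (1110 − 22.7) × 10⁻³ = 317.5 kg/d removed.
P_X = Y_obs·Q·(S₀ − S) = 0.3477 × 317.5 = 110.4 kg VSS/d.
R_O = Q·(S₀ − S) − 1.42·P_X = 317.5 − 1.42 × 110.4 = 160.7 kg O₂/d.

R_O ≈ 161 kg O₂/d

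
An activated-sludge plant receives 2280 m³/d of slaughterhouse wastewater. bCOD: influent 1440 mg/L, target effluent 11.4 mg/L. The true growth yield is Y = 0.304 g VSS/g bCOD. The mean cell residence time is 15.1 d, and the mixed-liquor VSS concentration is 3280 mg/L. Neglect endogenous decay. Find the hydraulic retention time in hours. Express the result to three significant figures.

V·X = Y·Q·ΔS·θ_c gives V = 0.304 × 2280 × (1440 − 11.4) × 15.1 / 3280 = 4559 m³.
Hydraulic retention time τ = V/Q = 4559 / 2280 = 1.999 d = 47.98 h.

τ ≈ 48.0 h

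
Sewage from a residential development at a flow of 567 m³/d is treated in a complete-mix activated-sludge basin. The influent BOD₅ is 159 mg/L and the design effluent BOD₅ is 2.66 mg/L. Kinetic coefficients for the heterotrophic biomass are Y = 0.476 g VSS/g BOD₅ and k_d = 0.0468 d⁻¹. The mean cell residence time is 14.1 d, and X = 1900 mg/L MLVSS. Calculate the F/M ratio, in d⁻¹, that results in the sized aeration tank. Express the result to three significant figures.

F/M ≈ 0.252 d⁻¹

From the SRT design equation V = Y Q (S₀−S) θ_c / [X (1 + k_d θ_c)] = 0.476 × 567 × (159 − 2.66) × 14.1 / [1900 × (1 + 0.0468 × 14.1)] = 5.95×10^5 / 3154 = 188.6 m³.
F/M = Q·S₀ / (V·X) = 567 × 159 / (188.6 × 1900) = 0.2515 g BOD₅·(g VSS·d)⁻¹.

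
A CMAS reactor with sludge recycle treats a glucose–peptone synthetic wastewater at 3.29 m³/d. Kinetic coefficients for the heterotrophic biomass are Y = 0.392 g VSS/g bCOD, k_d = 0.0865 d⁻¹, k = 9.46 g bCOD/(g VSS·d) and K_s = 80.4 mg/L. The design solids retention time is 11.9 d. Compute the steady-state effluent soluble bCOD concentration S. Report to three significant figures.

S ≈ 3.88 mg/L

For a completely mixed reactor with recycle the Lawrence–McCarty relation gives S = K_s·(1 + k_d·θ_c) / [θ_c·(Y·k − k_d) − 1] = 80.4 × (1 + 0.0865 × 11.9) / [11.9 × (0.392 × 9.46 − 0.0865) − 1] = 163.2 / 42.10 = 3.876 mg/L.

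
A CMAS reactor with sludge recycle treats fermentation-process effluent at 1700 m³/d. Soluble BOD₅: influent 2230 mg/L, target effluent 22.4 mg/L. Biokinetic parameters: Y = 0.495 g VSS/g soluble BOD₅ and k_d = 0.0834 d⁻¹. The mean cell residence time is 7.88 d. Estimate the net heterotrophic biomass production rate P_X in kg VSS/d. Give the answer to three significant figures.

P_X ≈ 1120 kg VSS/d

The observed yield is Y_obs = Y/(1 + k_d·θ_c) = 0.495 / (1 + 0.0834 × 7.88) = 0.495 / 1.657 = 0.2987 g VSS per g soluble BOD₅ removed.
ΔS = 2230 − 22.4 = 2208 mg/L, so the substrate removal rate is 1700 × 2208/1000 = 3753 kg soluble BOD₅/d.
Net biomass production P_X = Y_obs × Q·(S₀ − S) = 0.2987 × 3753 = 1121 kg VSS/d.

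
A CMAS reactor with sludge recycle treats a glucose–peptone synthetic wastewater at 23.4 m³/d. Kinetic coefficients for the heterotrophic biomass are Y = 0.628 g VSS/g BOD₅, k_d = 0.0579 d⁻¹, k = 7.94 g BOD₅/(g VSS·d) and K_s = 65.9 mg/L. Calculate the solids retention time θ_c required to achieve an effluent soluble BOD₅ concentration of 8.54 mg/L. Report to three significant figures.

At the target effluent, Y k S/(K_s+S) = 0.628×7.94×8.54/74.44 = 0.5720 d⁻¹.
θ_c = 1/(μ − k_d) = 1/(0.5720 − 0.0579) = 1/0.5141 = 1.945 d.

θ_c ≈ 1.94 d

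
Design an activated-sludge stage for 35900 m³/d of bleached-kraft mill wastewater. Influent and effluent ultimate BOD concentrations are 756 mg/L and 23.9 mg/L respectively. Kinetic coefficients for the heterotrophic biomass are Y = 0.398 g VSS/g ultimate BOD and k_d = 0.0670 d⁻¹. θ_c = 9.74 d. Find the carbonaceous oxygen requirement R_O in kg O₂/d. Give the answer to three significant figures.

Correct the yield for decay: Y_obs = Y/(1 + k_d θ_c) = 0.398 / (1 + 0.0670 × 9.74) = 0.398 / 1.653 = 0.2408.
Substrate removed = Q·(S₀ − S) = 35900 m³/d × (756 − 23.9) g/m³ = 2.63×10^7 g/d = 26282 kg/d.
Biomass synthesised: P_X = Y_obs × 26282 = 6330 kg VSS/d.
R_O = Q·(S₀ − S) − 1.42·P_X = 26282 − 1.42 × 6330 = 17294 kg O₂/d.

R_O ≈ 17300 kg O₂/d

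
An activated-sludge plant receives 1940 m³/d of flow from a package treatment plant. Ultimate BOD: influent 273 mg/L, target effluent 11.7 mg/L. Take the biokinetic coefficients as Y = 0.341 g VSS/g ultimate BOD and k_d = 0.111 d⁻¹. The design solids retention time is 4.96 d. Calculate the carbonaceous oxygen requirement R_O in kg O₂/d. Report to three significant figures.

R_O ≈ 349 kg O₂/d

Y_obs = Y / (1 + k_d θ_c) = 0.341 / (1 + 0.111 × 4.96) = 0.341 / 1.551 = 0.2199.
Mass of ultimate BOD removed per day: Q(S₀ − S) = 1940 × 261.3 g/m³ = 506.9 kg/d.
Net sludge production P_X = 0.2199 × 506.9 = 111.5 kg VSS/d.
Carbonaceous O₂ demand = substrate oxidised − cell-mass equivalent = 506.9 − 1.42 × 111.5 = 348.6 kg O₂/d.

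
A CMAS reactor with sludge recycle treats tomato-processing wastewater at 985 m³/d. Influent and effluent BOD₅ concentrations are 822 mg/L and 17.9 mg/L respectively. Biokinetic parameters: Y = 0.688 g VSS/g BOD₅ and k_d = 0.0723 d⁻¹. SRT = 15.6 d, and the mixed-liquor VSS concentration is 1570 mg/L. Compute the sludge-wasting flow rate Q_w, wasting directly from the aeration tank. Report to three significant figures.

From the SRT design equation V = Y Q (S₀−S) θ_c / [X (1 + k_d θ_c)] = 0.688 × 985 × (822 − 17.9) × 15.6 / [1570 × (1 + 0.0723 × 15.6)] = 8.5×10^6 / 3341 = 2545 m³.
Wasting from the aeration tank: Q_w = V / θ_c = 2545 / 15.6 = 163.1 m³/d.

Q_w ≈ 163 m³/d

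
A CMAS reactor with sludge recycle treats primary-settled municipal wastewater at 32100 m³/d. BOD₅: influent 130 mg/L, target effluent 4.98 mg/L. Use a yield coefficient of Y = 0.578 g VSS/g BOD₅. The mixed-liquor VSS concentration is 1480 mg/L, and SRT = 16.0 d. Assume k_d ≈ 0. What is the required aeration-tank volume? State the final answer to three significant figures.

With k_d = 0 the design equation reduces to V = Y Q (S₀−S) θ_c / X = 0.578 × 32100 × (130 − 4.98) × 16.0 / 1480 = 25077 m³.

V ≈ 25100 m³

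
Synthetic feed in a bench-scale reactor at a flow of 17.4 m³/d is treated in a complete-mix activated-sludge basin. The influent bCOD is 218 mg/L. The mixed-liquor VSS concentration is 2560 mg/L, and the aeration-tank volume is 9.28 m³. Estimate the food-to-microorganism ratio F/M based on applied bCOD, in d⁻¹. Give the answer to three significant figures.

F/M ≈ 0.160 d⁻¹

Food-to-microorganism ratio F/M = Q S₀ / (V X) = 17.4 × 218 / (9.280 × 2560) = 0.1597 d⁻¹.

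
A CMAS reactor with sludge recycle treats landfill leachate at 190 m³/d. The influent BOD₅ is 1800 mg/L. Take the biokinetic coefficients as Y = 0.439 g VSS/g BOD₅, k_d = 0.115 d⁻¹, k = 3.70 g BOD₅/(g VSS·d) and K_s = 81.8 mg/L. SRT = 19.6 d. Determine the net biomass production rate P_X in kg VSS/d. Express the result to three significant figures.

For a completely mixed reactor with recycle the Lawrence–McCarty relation gives S = K_s·(1 + k_d·θ_c) / [θ_c·(Y·k − k_d) − 1] = 81.8 × (1 + 0.115 × 19.6) / [19.6 × (0.439 × 3.70 − 0.115) − 1] = 266.2 / 28.58 = 9.313 mg/L.
Observed yield with endogenous decay: Y_obs = Y / (1 + k_d·θ_c) = 0.439 / (1 + 0.115 × 19.6) = 0.439 / 3.254 = 0.1349 g VSS/g BOD₅.
ΔS = 1800 − 9.31 = 1791 mg/L, so the substrate removal rate is 190 × 1791/1000 = 340.2 kg BOD₅/d.
Biomass produced: P_X = Y_obs·Q·ΔS = 0.1349 × 340.2 ≈ 45.90 kg VSS/d.

P_X ≈ 45.9 kg VSS/d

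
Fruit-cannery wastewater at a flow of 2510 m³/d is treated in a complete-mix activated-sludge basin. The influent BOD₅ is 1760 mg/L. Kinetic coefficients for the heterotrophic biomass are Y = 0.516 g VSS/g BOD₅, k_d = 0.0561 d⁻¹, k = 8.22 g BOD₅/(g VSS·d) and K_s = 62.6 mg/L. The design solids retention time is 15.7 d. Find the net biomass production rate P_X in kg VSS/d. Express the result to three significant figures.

P_X ≈ 1210 kg VSS/d

Effluent substrate depends only on kinetics and SRT: S = K_s(1 + k_d θ_c) / [θ_c(Yk − k_d) − 1] = 62.6 × (1 + 0.0561 × 15.7) / [15.7 × (0.516 × 8.22 − 0.0561) − 1] = 117.7 / 64.71 = 1.819 mg/L.
Correct the yield for decay: Y_obs = Y/(1 + k_d θ_c) = 0.516 / (1 + 0.0561 × 15.7) = 0.516 / 1.881 = 0.2744.
Q·(S₀ − S) = 2510 × (1760 − 1.82) × 10⁻³ = 4413 kg/d removed.
Net biomass production P_X = Y_obs × Q·(S₀ − S) = 0.2744 × 4413 = 1211 kg VSS/d.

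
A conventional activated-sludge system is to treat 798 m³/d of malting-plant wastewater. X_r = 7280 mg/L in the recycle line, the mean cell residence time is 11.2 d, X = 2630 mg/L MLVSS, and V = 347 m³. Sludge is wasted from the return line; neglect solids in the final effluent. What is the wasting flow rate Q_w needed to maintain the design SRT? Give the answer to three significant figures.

Wasting from the return line (neglecting effluent solids): Q_w = V·X / (θ_c·X_r) = 347.0 × 2630 / (11.2 × 7280) = 11.19 m³/d.

Q_w ≈ 11.2 m³/d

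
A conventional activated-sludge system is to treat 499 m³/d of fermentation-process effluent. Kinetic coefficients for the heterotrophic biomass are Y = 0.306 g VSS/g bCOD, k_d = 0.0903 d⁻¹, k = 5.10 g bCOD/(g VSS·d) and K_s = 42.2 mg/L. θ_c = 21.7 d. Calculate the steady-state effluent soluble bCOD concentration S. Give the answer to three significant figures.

Effluent substrate depends only on kinetics and SRT: S = K_s(1 + k_d θ_c) / [θ_c(Yk − k_d) − 1] = 42.2 × (1 + 0.0903 × 21.7) / [21.7 × (0.306 × 5.10 − 0.0903) − 1] = 124.9 / 30.91 = 4.041 mg/L.

S ≈ 4.04 mg/L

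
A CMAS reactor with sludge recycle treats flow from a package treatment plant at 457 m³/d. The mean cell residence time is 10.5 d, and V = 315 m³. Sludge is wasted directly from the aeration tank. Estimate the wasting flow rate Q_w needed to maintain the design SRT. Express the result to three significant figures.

Q_w ≈ 30.0 m³/d

For wasting at MLVSS concentration, Q_w = V/θ_c = 315.0/10.5 = 30.00 m³/d.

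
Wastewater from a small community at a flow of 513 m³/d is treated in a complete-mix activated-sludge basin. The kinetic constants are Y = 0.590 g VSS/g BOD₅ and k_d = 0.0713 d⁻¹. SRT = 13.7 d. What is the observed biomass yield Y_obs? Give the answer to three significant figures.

Y_obs ≈ 0.298 g VSS/g BOD₅

Y_obs = Y / (1 + k_d θ_c) = 0.590 / (1 + 0.0713 × 13.7) = 0.590 / 1.977 = 0.2985.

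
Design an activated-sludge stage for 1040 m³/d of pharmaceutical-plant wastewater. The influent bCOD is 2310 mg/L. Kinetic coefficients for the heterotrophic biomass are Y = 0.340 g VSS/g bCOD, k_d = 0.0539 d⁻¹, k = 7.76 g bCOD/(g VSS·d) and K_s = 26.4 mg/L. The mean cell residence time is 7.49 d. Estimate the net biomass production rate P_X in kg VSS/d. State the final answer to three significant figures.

P_X ≈ 581 kg VSS/d

Effluent substrate depends only on kinetics and SRT: S = K_s(1 + k_d θ_c) / [θ_c(Yk − k_d) − 1] = 26.4 × (1 + 0.0539 × 7.49) / [7.49 × (0.340 × 7.76 − 0.0539) − 1] = 37.06 / 18.36 = 2.019 mg/L.
Observed yield with endogenous decay: Y_obs = Y / (1 + k_d·θ_c) = 0.340 / (1 + 0.0539 × 7.49) = 0.340 / 1.404 = 0.2422 g VSS/g bCOD.
ΔS = 2310 − 2.02 = 2308 mg/L, so the substrate removal rate is 1040 × 2308/1000 = 2400 kg bCOD/d.
Net biomass production P_X = Y_obs × Q·(S₀ − S) = 0.2422 × 2400 = 581.4 kg VSS/d.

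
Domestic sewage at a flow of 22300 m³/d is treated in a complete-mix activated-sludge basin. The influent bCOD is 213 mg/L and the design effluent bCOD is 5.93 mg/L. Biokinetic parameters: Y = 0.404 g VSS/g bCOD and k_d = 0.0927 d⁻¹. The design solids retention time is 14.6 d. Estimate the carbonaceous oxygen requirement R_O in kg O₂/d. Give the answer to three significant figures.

Y_obs = Y / (1 + k_d θ_c) = 0.404 / (1 + 0.0927 × 14.6) = 0.404 / 2.353 = 0.1717.
Mass of bCOD removed per day: Q(S₀ − S) = 22300 × 207.1 g/m³ = 4618 kg/d.
Biomass synthesised: P_X = Y_obs × 4618 = 792.7 kg VSS/d.
R_O = Q·(S₀ − S) − 1.42·P_X = 4618 − 1.42 × 792.7 = 3492 kg O₂/d.

R_O ≈ 3490 kg O₂/d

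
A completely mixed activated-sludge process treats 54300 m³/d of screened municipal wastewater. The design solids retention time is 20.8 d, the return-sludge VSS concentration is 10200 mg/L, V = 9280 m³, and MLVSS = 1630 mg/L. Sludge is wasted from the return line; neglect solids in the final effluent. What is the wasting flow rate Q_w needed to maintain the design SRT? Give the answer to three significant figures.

θ_c = V·X/(Q_w·X_r) when wasting from the recycle, so Q_w = V·X/(θ_c·X_r) = 9280 × 1630 / (20.8 × 10200) = 71.30 m³/d.

Q_w ≈ 71.3 m³/d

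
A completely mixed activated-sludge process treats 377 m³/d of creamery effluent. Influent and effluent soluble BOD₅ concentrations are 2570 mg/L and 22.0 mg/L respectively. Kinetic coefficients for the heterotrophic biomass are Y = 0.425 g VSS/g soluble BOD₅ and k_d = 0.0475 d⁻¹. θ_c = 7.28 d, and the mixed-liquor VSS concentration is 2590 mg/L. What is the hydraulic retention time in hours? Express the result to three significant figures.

τ ≈ 54.3 h

Steady-state biomass mass balance: V·X·(1 + k_d·θ_c) = Y·Q·(S₀ − S)·θ_c, so V = 0.425 × 377 × (2570 − 22.0) × 7.28 / [2590 × (1 + 0.0475 × 7.28)] = 2.97×10^6 / 3486 = 852.7 m³.
Hydraulic retention time τ = V/Q = 852.7 / 377 = 2.262 d = 54.28 h.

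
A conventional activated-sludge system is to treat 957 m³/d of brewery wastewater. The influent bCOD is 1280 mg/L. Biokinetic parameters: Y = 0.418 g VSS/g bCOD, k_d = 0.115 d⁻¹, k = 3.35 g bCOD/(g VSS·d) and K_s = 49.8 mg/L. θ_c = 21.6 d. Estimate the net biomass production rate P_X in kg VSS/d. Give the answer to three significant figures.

P_X ≈ 146 kg VSS/d

For a completely mixed reactor with recycle the Lawrence–McCarty relation gives S = K_s·(1 + k_d·θ_c) / [θ_c·(Y·k − k_d) − 1] = 49.8 × (1 + 0.115 × 21.6) / [21.6 × (0.418 × 3.35 − 0.115) − 1] = 173.5 / 26.76 = 6.483 mg/L.
Observed yield with endogenous decay: Y_obs = Y / (1 + k_d·θ_c) = 0.418 / (1 + 0.115 × 21.6) = 0.418 / 3.484 = 0.1200 g VSS/g bCOD.
Mass of bCOD removed per day: Q(S₀ − S) = 957 × 1274 g/m³ = 1219 kg/d.
Net biomass production P_X = Y_obs × Q·(S₀ − S) = 0.1200 × 1219 = 146.2 kg VSS/d.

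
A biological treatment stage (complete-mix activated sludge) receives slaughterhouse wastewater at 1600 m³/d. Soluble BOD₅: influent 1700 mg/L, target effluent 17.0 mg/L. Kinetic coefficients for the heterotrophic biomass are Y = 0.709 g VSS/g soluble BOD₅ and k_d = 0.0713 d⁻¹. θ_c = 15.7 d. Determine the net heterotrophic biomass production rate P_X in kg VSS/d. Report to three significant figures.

Observed yield with endogenous decay: Y_obs = Y / (1 + k_d·θ_c) = 0.709 / (1 + 0.0713 × 15.7) = 0.709 / 2.119 = 0.3345 g VSS/g soluble BOD₅.
Mass of soluble BOD₅ removed per day: Q(S₀ − S) = 1600 × 1683 g/m³ = 2693 kg/d.
P_X = Y_obs · Q(S₀ − S) = 0.3345 × 2693 = 900.8 kg VSS/d.

P_X ≈ 901 kg VSS/d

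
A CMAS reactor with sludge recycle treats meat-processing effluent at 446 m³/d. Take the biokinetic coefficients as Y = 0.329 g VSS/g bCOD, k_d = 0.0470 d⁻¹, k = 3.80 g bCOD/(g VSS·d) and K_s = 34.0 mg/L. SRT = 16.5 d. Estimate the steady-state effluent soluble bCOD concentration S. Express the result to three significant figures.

S ≈ 3.20 mg/L

From the Monod/SRT balance for a CMAS, S = K_s·(1+k_d θ_c)/[θ_c·(Y k − k_d) − 1] = 34.0 × (1 + 0.0470 × 16.5) / [16.5 × (0.329 × 3.80 − 0.0470) − 1] = 60.37 / 18.85 = 3.202 mg/L.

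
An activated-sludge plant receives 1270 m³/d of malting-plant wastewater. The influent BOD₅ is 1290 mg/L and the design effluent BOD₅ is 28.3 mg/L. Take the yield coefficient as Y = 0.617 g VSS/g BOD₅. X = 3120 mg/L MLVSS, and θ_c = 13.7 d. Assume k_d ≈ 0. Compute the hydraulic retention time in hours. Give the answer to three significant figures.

τ ≈ 82.0 h

Biomass mass balance (decay neglected): V·X = Y·Q·(S₀ − S)·θ_c, so V = 0.617 × 1270 × (1290 − 28.3) × 13.7 / 3120 = 4341 m³.
HRT = V/Q = 4341 m³ / 1270 m³·d⁻¹ = 3.418 d × 24 = 82.04 h.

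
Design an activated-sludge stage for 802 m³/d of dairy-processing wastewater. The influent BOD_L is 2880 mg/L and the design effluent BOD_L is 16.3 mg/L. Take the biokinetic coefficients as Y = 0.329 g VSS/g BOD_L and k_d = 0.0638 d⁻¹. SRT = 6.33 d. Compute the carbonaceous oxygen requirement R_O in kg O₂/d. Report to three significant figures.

R_O ≈ 1530 kg O₂/d

The observed yield is Y_obs = Y/(1 + k_d·θ_c) = 0.329 / (1 + 0.0638 × 6.33) = 0.329 / 1.404 = 0.2344 g VSS per g BOD_L removed.
Q·(S₀ − S) = 802 × (2880 − 16.3) × 10⁻³ = 2297 kg/d removed.
Net sludge production P_X = 0.2344 × 2297 = 538.2 kg VSS/d.
Carbonaceous O₂ demand = substrate oxidised − cell-mass equivalent = 2297 − 1.42 × 538.2 = 1532 kg O₂/d.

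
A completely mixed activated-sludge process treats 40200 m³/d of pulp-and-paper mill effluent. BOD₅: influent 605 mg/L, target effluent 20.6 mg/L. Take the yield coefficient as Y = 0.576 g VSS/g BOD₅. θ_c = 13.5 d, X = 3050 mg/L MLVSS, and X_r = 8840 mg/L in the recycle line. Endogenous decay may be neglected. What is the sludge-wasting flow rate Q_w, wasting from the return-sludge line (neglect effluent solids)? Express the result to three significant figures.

Q_w ≈ 1530 m³/d

With k_d = 0 the design equation reduces to V = Y Q (S₀−S) θ_c / X = 0.576 × 40200 × (605 − 20.6) × 13.5 / 3050 = 59895 m³.
Q_w = (V·X)/(θ_c X_r) = 59895 × 3050 / (13.5 × 8840) = 1531 m³/d.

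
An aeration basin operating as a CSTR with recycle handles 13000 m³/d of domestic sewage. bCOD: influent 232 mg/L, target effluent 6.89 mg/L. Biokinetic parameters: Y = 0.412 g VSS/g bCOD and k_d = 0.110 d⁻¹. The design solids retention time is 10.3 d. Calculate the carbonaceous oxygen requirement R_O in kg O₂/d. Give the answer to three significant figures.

R_O ≈ 2120 kg O₂/d

The observed yield is Y_obs = Y/(1 + k_d·θ_c) = 0.412 / (1 + 0.110 × 10.3) = 0.412 / 2.133 = 0.1932 g VSS per g bCOD removed.
ΔS = 232 − 6.89 = 225.1 mg/L, so the substrate removal rate is 13000 × 225.1/1000 = 2926 kg bCOD/d.
Biomass synthesised: P_X = Y_obs × 2926 = 565.3 kg VSS/d.
Carbonaceous O₂ demand = substrate oxidised − cell-mass equivalent = 2926 − 1.42 × 565.3 = 2124 kg O₂/d.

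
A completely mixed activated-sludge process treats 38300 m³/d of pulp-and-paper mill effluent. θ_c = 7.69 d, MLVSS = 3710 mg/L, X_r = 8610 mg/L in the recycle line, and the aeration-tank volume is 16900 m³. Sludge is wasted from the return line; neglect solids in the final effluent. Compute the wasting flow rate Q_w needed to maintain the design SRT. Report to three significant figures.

θ_c = V·X/(Q_w·X_r) when wasting from the recycle, so Q_w = V·X/(θ_c·X_r) = 16900 × 3710 / (7.69 × 8610) = 947.0 m³/d.

Q_w ≈ 947 m³/d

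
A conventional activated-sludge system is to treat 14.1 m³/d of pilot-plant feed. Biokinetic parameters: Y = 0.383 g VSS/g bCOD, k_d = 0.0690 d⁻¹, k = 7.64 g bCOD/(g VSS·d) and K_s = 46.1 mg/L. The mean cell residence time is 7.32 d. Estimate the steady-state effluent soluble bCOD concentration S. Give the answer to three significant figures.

From the Monod/SRT balance for a CMAS, S = K_s·(1+k_d θ_c)/[θ_c·(Y k − k_d) − 1] = 46.1 × (1 + 0.0690 × 7.32) / [7.32 × (0.383 × 7.64 − 0.0690) − 1] = 69.38 / 19.91 = 3.484 mg/L.

S ≈ 3.48 mg/L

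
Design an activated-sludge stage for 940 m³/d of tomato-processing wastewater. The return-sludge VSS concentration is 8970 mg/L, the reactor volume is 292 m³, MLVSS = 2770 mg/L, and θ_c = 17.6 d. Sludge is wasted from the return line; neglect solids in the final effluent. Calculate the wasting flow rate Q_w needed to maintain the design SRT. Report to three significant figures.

Q_w ≈ 5.12 m³/d

Wasting from the return line (neglecting effluent solids): Q_w = V·X / (θ_c·X_r) = 292.0 × 2770 / (17.6 × 8970) = 5.123 m³/d.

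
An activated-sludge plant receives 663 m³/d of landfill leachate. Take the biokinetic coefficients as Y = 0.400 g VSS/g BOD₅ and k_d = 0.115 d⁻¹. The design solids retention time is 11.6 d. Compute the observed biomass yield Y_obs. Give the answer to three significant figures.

Y_obs ≈ 0.171 g VSS/g BOD₅

Y_obs = Y / (1 + k_d θ_c) = 0.400 / (1 + 0.115 × 11.6) = 0.400 / 2.334 = 0.1714.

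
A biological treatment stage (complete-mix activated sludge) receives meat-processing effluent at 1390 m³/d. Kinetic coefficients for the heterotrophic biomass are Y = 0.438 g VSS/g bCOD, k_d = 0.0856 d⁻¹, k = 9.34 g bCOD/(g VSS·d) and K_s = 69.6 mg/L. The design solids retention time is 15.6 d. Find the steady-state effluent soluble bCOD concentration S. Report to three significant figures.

From the Monod/SRT balance for a CMAS, S = K_s·(1+k_d θ_c)/[θ_c·(Y k − k_d) − 1] = 69.6 × (1 + 0.0856 × 15.6) / [15.6 × (0.438 × 9.34 − 0.0856) − 1] = 162.5 / 61.48 = 2.644 mg/L.

S ≈ 2.64 mg/L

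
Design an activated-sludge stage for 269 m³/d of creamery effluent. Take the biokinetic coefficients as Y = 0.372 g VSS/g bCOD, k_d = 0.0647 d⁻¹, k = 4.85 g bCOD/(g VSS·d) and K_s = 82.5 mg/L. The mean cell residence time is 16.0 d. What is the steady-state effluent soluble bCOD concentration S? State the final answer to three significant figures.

S ≈ 6.26 mg/L

From the Monod/SRT balance for a CMAS, S = K_s·(1+k_d θ_c)/[θ_c·(Y k − k_d) − 1] = 82.5 × (1 + 0.0647 × 16.0) / [16.0 × (0.372 × 4.85 − 0.0647) − 1] = 167.9 / 26.83 = 6.258 mg/L.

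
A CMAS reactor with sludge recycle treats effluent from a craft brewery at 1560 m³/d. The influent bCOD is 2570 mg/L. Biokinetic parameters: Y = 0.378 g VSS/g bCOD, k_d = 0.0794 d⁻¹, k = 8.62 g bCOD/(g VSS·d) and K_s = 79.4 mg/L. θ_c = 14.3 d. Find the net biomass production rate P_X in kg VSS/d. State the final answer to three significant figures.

For a completely mixed reactor with recycle the Lawrence–McCarty relation gives S = K_s·(1 + k_d·θ_c) / [θ_c·(Y·k − k_d) − 1] = 79.4 × (1 + 0.0794 × 14.3) / [14.3 × (0.378 × 8.62 − 0.0794) − 1] = 169.6 / 44.46 = 3.814 mg/L.
The observed yield is Y_obs = Y/(1 + k_d·θ_c) = 0.378 / (1 + 0.0794 × 14.3) = 0.378 / 2.135 = 0.1770 g VSS per g bCOD removed.
ΔS = 2570 − 3.81 = 2566 mg/L, so the substrate removal rate is 1560 × 2566/1000 = 4003 kg bCOD/d.
Net biomass production P_X = Y_obs × Q·(S₀ − S) = 0.1770 × 4003 = 708.6 kg VSS/d.

P_X ≈ 709 kg VSS/d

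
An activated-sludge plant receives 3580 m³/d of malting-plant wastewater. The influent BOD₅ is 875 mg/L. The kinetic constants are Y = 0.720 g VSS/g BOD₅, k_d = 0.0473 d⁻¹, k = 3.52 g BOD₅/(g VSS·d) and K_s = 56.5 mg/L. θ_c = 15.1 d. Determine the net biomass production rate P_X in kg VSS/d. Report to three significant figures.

P_X ≈ 1310 kg VSS/d

Effluent substrate depends only on kinetics and SRT: S = K_s(1 + k_d θ_c) / [θ_c(Yk − k_d) − 1] = 56.5 × (1 + 0.0473 × 15.1) / [15.1 × (0.720 × 3.52 − 0.0473) − 1] = 96.85 / 36.56 = 2.650 mg/L.
Correct the yield for decay: Y_obs = Y/(1 + k_d θ_c) = 0.720 / (1 + 0.0473 × 15.1) = 0.720 / 1.714 = 0.4200.
Mass of BOD₅ removed per day: Q(S₀ − S) = 3580 × 872.4 g/m³ = 3123 kg/d.
So the net sludge growth is P_X = 0.4200 × 3123 = 1312 kg VSS/d.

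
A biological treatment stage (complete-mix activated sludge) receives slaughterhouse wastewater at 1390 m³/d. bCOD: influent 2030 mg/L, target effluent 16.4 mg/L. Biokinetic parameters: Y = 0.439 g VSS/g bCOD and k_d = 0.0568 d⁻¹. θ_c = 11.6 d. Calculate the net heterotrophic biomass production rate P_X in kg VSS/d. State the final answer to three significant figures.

P_X ≈ 741 kg VSS/d

Observed yield with endogenous decay: Y_obs = Y / (1 + k_d·θ_c) = 0.439 / (1 + 0.0568 × 11.6) = 0.439 / 1.659 = 0.2646 g VSS/g bCOD.
ΔS = 2030 − 16.4 = 2014 mg/L, so the substrate removal rate is 1390 × 2014/1000 = 2799 kg bCOD/d.
Net biomass production P_X = Y_obs × Q·(S₀ − S) = 0.2646 × 2799 = 740.7 kg VSS/d.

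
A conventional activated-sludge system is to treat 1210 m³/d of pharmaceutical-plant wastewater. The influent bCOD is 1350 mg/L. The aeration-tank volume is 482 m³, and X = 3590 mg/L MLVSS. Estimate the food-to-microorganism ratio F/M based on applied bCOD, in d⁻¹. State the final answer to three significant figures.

F/M ≈ 0.944 d⁻¹

Food-to-microorganism ratio F/M = Q S₀ / (V X) = 1210 × 1350 / (482.0 × 3590) = 0.9440 d⁻¹.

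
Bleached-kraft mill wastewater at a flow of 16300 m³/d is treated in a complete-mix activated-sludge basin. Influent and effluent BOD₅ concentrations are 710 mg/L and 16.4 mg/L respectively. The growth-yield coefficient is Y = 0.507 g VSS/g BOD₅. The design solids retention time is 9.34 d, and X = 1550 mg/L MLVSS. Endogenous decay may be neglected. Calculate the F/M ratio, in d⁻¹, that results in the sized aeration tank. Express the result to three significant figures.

V·X = Y·Q·ΔS·θ_c gives V = 0.507 × 16300 × (710 − 16.4) × 9.34 / 1550 = 34540 m³.
F/M = Q·S₀ / (V·X) = 16300 × 710 / (34540 × 1550) = 0.2162 g BOD₅·(g VSS·d)⁻¹.

F/M ≈ 0.216 d⁻¹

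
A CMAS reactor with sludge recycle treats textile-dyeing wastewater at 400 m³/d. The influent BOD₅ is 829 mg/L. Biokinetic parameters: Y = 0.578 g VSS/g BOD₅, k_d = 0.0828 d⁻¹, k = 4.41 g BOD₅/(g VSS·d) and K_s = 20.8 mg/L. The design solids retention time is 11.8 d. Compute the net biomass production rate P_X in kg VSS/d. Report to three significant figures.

For a completely mixed reactor with recycle the Lawrence–McCarty relation gives S = K_s·(1 + k_d·θ_c) / [θ_c·(Y·k − k_d) − 1] = 20.8 × (1 + 0.0828 × 11.8) / [11.8 × (0.578 × 4.41 − 0.0828) − 1] = 41.12 / 28.10 = 1.463 mg/L.
Correct the yield for decay: Y_obs = Y/(1 + k_d θ_c) = 0.578 / (1 + 0.0828 × 11.8) = 0.578 / 1.977 = 0.2924.
Mass of BOD₅ removed per day: Q(S₀ − S) = 400 × 827.5 g/m³ = 331.0 kg/d.
Net biomass production P_X = Y_obs × Q·(S₀ − S) = 0.2924 × 331.0 = 96.77 kg VSS/d.

P_X ≈ 96.8 kg VSS/d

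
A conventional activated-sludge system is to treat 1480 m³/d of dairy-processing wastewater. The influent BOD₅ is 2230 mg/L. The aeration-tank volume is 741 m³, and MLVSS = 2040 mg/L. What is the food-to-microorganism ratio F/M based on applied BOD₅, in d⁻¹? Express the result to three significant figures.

F/M ≈ 2.18 d⁻¹

Food-to-microorganism ratio F/M = Q S₀ / (V X) = 1480 × 2230 / (741.0 × 2040) = 2.183 d⁻¹.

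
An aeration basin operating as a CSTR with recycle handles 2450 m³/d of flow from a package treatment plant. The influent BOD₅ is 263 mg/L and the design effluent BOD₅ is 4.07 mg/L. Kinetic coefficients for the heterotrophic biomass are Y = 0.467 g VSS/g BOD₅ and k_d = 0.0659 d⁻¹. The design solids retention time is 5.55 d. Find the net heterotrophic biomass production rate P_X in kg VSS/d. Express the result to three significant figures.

Observed yield with endogenous decay: Y_obs = Y / (1 + k_d·θ_c) = 0.467 / (1 + 0.0659 × 5.55) = 0.467 / 1.366 = 0.3419 g VSS/g BOD₅.
ΔS = 263 − 4.07 = 258.9 mg/L, so the substrate removal rate is 2450 × 258.9/1000 = 634.4 kg BOD₅/d.
Biomass produced: P_X = Y_obs·Q·ΔS = 0.3419 × 634.4 ≈ 216.9 kg VSS/d.

P_X ≈ 217 kg VSS/d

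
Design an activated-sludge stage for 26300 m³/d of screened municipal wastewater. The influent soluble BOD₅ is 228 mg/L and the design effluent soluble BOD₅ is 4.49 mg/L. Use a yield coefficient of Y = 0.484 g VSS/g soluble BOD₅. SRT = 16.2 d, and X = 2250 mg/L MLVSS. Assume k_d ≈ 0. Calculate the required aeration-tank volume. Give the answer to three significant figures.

V ≈ 20500 m³

With k_d = 0 the design equation reduces to V = Y Q (S₀−S) θ_c / X = 0.484 × 26300 × (228 − 4.49) × 16.2 / 2250 = 20485 m³.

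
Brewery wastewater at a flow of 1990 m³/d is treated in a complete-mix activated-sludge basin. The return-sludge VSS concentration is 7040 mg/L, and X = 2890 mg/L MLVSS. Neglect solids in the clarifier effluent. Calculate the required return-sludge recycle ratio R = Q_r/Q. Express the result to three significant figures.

R ≈ 0.696

R = Q_r/Q = X/(X_r − X) = 2890 / (7040 − 2890) = 0.6964.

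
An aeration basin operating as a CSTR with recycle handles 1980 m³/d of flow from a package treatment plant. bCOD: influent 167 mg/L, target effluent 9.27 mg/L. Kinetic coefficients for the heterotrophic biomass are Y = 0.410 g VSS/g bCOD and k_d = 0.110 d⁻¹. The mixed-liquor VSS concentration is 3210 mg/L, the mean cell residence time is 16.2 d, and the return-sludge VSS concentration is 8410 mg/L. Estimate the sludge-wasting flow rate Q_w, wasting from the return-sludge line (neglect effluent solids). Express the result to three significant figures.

Q_w ≈ 5.47 m³/d

From the SRT design equation V = Y Q (S₀−S) θ_c / [X (1 + k_d θ_c)] = 0.410 × 1980 × (167 − 9.27) × 16.2 / [3210 × (1 + 0.110 × 16.2)] = 2.07×10^6 / 8930 = 232.3 m³.
θ_c = V·X/(Q_w·X_r) when wasting from the recycle, so Q_w = V·X/(θ_c·X_r) = 232.3 × 3210 / (16.2 × 8410) = 5.473 m³/d.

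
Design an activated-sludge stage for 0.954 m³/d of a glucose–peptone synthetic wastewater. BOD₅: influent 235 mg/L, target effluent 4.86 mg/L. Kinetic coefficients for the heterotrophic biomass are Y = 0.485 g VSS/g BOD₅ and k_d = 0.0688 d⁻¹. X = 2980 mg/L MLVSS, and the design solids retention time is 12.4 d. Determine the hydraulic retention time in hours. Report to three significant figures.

τ ≈ 6.02 h

Rearranging the biomass balance for a CMAS with decay, V = Y·Q·ΔS·θ_c / [X·(1+k_d θ_c)] = 0.485 × 0.954 × (235 − 4.86) × 12.4 / [2980 × (1 + 0.0688 × 12.4)] = 1.32×10^3 / 5522 = 0.2391 m³.
Hydraulic retention time τ = V/Q = 0.2391 / 0.954 = 0.2506 d = 6.015 h.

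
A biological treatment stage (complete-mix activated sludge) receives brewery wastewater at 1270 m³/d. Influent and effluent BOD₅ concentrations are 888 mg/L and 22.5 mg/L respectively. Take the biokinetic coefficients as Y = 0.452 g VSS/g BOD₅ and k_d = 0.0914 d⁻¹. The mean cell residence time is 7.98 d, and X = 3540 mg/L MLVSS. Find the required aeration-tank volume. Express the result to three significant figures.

Steady-state biomass mass balance: V·X·(1 + k_d·θ_c) = Y·Q·(S₀ − S)·θ_c, so V = 0.452 × 1270 × (888 − 22.5) × 7.98 / [3540 × (1 + 0.0914 × 7.98)] = 3.96×10^6 / 6122 = 647.6 m³.

V ≈ 648 m³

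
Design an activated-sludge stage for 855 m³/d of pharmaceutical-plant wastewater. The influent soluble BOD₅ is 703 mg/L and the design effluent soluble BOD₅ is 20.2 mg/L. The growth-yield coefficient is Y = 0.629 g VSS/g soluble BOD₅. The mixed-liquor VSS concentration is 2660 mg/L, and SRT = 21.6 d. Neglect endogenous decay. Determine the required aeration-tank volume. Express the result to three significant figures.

V ≈ 2980 m³

V·X = Y·Q·ΔS·θ_c gives V = 0.629 × 855 × (703 − 20.2) × 21.6 / 2660 = 2982 m³.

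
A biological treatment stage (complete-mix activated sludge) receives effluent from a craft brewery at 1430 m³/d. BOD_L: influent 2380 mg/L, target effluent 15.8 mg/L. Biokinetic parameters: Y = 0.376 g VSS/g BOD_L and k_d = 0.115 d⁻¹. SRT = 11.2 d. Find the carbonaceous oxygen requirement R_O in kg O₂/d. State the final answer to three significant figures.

Correct the yield for decay: Y_obs = Y/(1 + k_d θ_c) = 0.376 / (1 + 0.115 × 11.2) = 0.376 / 2.288 = 0.1643.
Mass of BOD_L removed per day: Q(S₀ − S) = 1430 × 2364 g/m³ = 3381 kg/d.
Net sludge production P_X = 0.1643 × 3381 = 555.6 kg VSS/d.
Carbonaceous O₂ demand = substrate oxidised − cell-mass equivalent = 3381 − 1.42 × 555.6 = 2592 kg O₂/d.

R_O ≈ 2590 kg O₂/d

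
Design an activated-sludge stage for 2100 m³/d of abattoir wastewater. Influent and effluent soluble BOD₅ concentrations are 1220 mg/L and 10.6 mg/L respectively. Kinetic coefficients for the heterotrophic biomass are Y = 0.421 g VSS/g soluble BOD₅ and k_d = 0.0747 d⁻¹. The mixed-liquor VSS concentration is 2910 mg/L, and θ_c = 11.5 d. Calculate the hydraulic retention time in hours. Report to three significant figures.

τ ≈ 26.0 h

Steady-state biomass mass balance: V·X·(1 + k_d·θ_c) = Y·Q·(S₀ − S)·θ_c, so V = 0.421 × 2100 × (1220 − 10.6) × 11.5 / [2910 × (1 + 0.0747 × 11.5)] = 1.23×10^7 / 5410 = 2273 m³.
Hydraulic retention time τ = V/Q = 2273 / 2100 = 1.082 d = 25.98 h.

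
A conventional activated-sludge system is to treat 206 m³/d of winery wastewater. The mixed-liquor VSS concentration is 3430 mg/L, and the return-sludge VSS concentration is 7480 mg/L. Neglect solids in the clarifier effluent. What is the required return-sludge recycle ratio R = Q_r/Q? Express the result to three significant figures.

Solids balance on the clarifier gives (1+R)X = R·X_r, so R = X/(X_r − X) = 3430 / (7480 − 3430) = 0.8469.

R ≈ 0.847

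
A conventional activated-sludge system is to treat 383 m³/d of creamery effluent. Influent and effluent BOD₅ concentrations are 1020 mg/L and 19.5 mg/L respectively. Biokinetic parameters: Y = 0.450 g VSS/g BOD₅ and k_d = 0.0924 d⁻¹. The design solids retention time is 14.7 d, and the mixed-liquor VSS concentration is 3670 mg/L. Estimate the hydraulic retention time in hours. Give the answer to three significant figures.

τ ≈ 18.4 h

From the SRT design equation V = Y Q (S₀−S) θ_c / [X (1 + k_d θ_c)] = 0.450 × 383 × (1020 − 19.5) × 14.7 / [3670 × (1 + 0.0924 × 14.7)] = 2.53×10^6 / 8655 = 292.9 m³.
τ = V/Q = 292.9/383 = 0.7647 d, or 18.35 h.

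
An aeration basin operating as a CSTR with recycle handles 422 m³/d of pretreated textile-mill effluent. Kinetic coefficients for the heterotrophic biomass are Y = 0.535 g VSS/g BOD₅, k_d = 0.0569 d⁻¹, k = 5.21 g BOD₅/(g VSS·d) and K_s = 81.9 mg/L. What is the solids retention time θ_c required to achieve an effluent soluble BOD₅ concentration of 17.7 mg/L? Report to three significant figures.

θ_c ≈ 2.28 d

At the target effluent, Y k S/(K_s+S) = 0.535×5.21×17.7/99.60 = 0.4953 d⁻¹.
θ_c = 1/(μ − k_d) = 1/(0.4953 − 0.0569) = 1/0.4384 = 2.281 d.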